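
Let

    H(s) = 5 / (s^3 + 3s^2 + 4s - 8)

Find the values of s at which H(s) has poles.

The poles are the roots of the denominator s^3 + 3s^2 + 4s - 8 = 0.
Trying s = 1: the polynomial evaluates to 0, so (s - 1) is a factor.
Dividing out leaves s^2 + 4s + 8 = 0.
The quadratic formula then gives s = -2 ± 2j.

s = -2 + 2j, -2 - 2j, 1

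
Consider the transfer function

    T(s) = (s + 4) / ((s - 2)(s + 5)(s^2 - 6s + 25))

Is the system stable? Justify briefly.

unstable

The poles can be read from the denominator factors: s = 2, -5, 3 ± 4j.
Since the pole(s) at s = 2, 3 + 4j, 3 - 4j lie in the right half-plane, the system is unstable.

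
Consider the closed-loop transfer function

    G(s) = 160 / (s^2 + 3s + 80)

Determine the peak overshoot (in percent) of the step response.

Comparing s^2 + 3s + 80 to s^2 + 2ζωₙs + ωₙ²: ωₙ = √80 ≈ 8.944 rad/s and ζ = 3/(2·√80) ≈ 0.1677.
%OS = 100·exp(−πζ/√(1−ζ²)) = 100·exp(−π·0.1677/√(1−0.1677²)) ≈ 58.6%.

%OS ≈ 58.6%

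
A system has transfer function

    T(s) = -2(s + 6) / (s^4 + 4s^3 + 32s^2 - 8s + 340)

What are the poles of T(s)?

s = 1 + 3j, 1 - 3j, -3 + 5j, -3 - 5j

The poles are the roots of the denominator s^4 + 4s^3 + 32s^2 - 8s + 340 = 0.
No real roots exist; factor into two real quadratics: (s^2 - 2s + 10)(s^2 + 6s + 34) = 0.
Each quadratic gives a conjugate pair via the quadratic formula.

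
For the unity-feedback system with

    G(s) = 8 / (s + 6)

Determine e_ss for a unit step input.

e_ss = 0.4286

G(s) has no poles at the origin.
This is a Type 0 system. Kp = lim_{s→0} G(s) = 8/6 = 4/3.
e_ss = 1/(1 + Kp) = 1/(1 + 4/3) = 3/7 ≈ 0.4286.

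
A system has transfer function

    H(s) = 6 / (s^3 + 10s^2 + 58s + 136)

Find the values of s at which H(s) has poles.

The poles are the roots of the denominator s^3 + 10s^2 + 58s + 136 = 0.
Trying s = -4: the polynomial evaluates to 0, so (s + 4) is a factor.
Dividing out leaves s^2 + 6s + 34 = 0.
The quadratic formula then gives s = -3 ± 5j.

s = -3 + 5j, -3 - 5j, -4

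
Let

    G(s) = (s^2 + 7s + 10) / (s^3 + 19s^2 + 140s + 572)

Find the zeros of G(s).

s = -2, -5

Set the numerator to zero: s^2 + 7s + 10 = 0.
Factoring: (s + 2)(s + 5) = 0.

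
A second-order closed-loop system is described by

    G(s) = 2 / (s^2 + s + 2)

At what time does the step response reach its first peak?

Comparing s^2 + s + 2 to s^2 + 2ζωₙs + ωₙ²: ωₙ = √2 ≈ 1.414 rad/s and ζ = 1/(2·√2) ≈ 0.3536.
ζωₙ = 1/2 = 0.5, so ω_d = ωₙ√(1−ζ²) = √(ωₙ² − (ζωₙ)²) = √(2 − 0.5²) = √1.75 ≈ 1.323 rad/s.
t_p = π/ω_d = π/1.323 ≈ 2.375 s.

t_p ≈ 2.375 s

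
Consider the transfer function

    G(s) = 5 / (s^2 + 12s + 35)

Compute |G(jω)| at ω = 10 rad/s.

|G(j10)| ≈ 0.03664

Substitute s = j10: numerator = 5, denominator = -65 + j120.
|G(j10)| = |5| / |-65 + j120| = 5 / 136.47 ≈ 0.03664.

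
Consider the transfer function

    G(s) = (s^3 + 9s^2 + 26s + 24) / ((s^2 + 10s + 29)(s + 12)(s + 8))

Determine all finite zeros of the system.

Set the numerator to zero: s^3 + 9s^2 + 26s + 24 = 0.
Factoring: (s + 2)(s + 4)(s + 3) = 0.

s = -2, -4, -3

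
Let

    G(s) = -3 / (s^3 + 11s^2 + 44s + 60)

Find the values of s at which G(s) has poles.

The poles are the roots of the denominator s^3 + 11s^2 + 44s + 60 = 0.
Trying s = -3: the polynomial evaluates to 0, so (s + 3) is a factor.
Dividing out leaves s^2 + 8s + 20 = 0.
The quadratic formula then gives s = -4 ± 2j.

s = -4 + 2j, -4 - 2j, -3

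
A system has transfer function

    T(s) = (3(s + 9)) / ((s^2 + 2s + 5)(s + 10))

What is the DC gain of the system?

T(0) = 27/50 ≈ 0.5400

At s = 0 each factor (s + a) contributes a and each (s^2 + bs + c) contributes c.
T(0) = 3·(9) / ((5) · (10)) = 27/50 = 27/50.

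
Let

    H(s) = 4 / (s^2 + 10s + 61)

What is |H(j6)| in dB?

Substitute s = j6: numerator = 4, denominator = 25 + j60.
|H(j6)| = |4| / |25 + j60| = 4 / 65 ≈ 0.06154.
In decibels: 20·log₁₀(0.06154) ≈ -24.2 dB.

|H(j6)|_dB ≈ -24.2 dB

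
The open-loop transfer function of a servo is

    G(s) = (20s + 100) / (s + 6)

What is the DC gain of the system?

Set s = 0: G(0) = (100) / (6) = 50/3.

G(0) = 50/3 ≈ 16.67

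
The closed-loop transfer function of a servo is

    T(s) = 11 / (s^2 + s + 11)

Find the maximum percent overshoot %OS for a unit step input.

Comparing s^2 + s + 11 to s^2 + 2ζωₙs + ωₙ²: ωₙ = √11 ≈ 3.317 rad/s and ζ = 1/(2·√11) ≈ 0.1508.
%OS = 100·exp(−πζ/√(1−ζ²)) = 100·exp(−π·0.1508/√(1−0.1508²)) ≈ 61.9%.

%OS ≈ 61.9%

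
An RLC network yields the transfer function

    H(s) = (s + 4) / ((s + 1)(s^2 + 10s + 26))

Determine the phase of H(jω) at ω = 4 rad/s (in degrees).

∠H(j4) ≈ -106.9°

At s = j4: numerator = 4 + j4, denominator = -150 + j80.
∠H = ∠num − ∠den = 45° − (151.93°) = -106.9°.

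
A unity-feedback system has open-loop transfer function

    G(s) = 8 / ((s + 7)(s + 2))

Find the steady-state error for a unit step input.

e_ss = 0.6364

G(s) has no poles at the origin.
This is a Type 0 system. Kp = lim_{s→0} G(s) = 8/14 = 4/7.
e_ss = 1/(1 + Kp) = 1/(1 + 4/7) = 7/11 ≈ 0.6364.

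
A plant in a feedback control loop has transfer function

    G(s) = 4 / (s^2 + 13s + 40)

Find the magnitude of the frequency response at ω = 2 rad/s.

|G(j2)| ≈ 0.09008

Substitute s = j2: numerator = 4, denominator = 36 + j26.
|G(j2)| = |4| / |36 + j26| = 4 / 44.407 ≈ 0.09008.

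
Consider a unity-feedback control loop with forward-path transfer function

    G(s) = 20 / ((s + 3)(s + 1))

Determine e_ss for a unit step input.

e_ss = 0.1304

G(s) has no poles at the origin.
This is a Type 0 system. Kp = lim_{s→0} G(s) = 20/3.
e_ss = 1/(1 + Kp) = 1/(1 + 20/3) = 3/23 ≈ 0.1304.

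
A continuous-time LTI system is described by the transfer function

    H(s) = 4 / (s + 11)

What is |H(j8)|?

|H(j8)| ≈ 0.2941

Substitute s = j8: numerator = 4, denominator = 11 + j8.
|H(j8)| = |4| / |11 + j8| = 4 / 13.601 ≈ 0.2941.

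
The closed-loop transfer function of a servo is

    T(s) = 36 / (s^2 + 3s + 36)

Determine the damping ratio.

ζ = 0.25

Compare the denominator to the standard form s^2 + 2ζωₙs + ωₙ².
ωₙ² = 36, so ωₙ = 6 rad/s.
2ζωₙ = 3, so ζ = 3/(2·6) = 0.25.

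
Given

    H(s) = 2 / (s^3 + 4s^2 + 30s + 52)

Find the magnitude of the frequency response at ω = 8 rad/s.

|H(j8)| ≈ 0.005882

Substitute s = j8: numerator = 2, denominator = -204 - j272.
|H(j8)| = |2| / |-204 - j272| = 2 / 340 ≈ 0.005882.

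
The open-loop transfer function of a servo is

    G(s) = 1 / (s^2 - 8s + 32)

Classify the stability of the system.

The denominator s^2 - 8s + 32 factors as (s^2 - 8s + 32), giving poles at s = 4 + 4j, 4 - 4j.
Since the pole(s) at s = 4 ± 4j lie in the right half-plane, the system is unstable.

unstable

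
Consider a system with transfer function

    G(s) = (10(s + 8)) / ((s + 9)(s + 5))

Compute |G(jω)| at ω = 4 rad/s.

Substitute s = j4: numerator = 80 + j40, denominator = 29 + j56.
|G(j4)| = |80 + j40| / |29 + j56| = 89.443 / 63.063 ≈ 1.418.

|G(j4)| ≈ 1.418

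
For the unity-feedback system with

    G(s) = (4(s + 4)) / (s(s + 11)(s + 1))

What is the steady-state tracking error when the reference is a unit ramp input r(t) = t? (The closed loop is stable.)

e_ss = 0.6875

G(s) has one pole at the origin.
This is a Type 1 system. Kv = lim_{s→0} s·G(s) = 16/11.
e_ss = 1/Kv = 1/(16/11) = 11/16 ≈ 0.6875.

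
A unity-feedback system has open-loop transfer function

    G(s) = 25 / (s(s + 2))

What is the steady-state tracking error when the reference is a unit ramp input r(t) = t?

G(s) has one pole at the origin.
This is a Type 1 system. Kv = lim_{s→0} s·G(s) = 25/2.
e_ss = 1/Kv = 1/(25/2) = 2/25 ≈ 0.08000.

e_ss = 0.08000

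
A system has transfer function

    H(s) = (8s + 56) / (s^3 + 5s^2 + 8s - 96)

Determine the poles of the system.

The poles are the roots of the denominator s^3 + 5s^2 + 8s - 96 = 0.
Trying s = 3: the polynomial evaluates to 0, so (s - 3) is a factor.
Dividing out leaves s^2 + 8s + 32 = 0.
The quadratic formula then gives s = -4 ± 4j.

s = -4 ± 4j, 3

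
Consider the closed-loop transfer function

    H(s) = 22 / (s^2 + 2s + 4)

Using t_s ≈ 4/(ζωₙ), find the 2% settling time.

t_s ≈ 4 s

Comparing s^2 + 2s + 4 to s^2 + 2ζωₙs + ωₙ²: ωₙ = 2 rad/s and ζ = 2/(2·2) = 0.5.
ζωₙ = 2/2 = 1, so t_s ≈ 4/(ζωₙ) = 4/1 = 4 s.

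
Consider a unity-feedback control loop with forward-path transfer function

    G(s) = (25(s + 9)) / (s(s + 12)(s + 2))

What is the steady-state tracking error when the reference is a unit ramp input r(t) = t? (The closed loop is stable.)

G(s) has one pole at the origin.
This is a Type 1 system. Kv = lim_{s→0} s·G(s) = 225/24 = 75/8.
e_ss = 1/Kv = 1/(75/8) = 8/75 ≈ 0.1067.

e_ss = 0.1067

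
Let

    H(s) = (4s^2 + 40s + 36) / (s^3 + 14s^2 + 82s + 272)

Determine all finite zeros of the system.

s = -1, -9

Set the numerator to zero: 4s^2 + 40s + 36 = 0, i.e. 4·(s^2 + 10s + 9) = 0.
Factoring: (s + 1)(s + 9) = 0.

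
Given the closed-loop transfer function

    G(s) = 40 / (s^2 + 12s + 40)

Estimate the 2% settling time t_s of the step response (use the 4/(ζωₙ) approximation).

Comparing s^2 + 12s + 40 to s^2 + 2ζωₙs + ωₙ²: ωₙ = √40 ≈ 6.325 rad/s and ζ = 12/(2·√40) ≈ 0.9487.
ζωₙ = 12/2 = 6, so t_s ≈ 4/(ζωₙ) = 4/6 ≈ 0.6667 s.

t_s ≈ 0.6667 s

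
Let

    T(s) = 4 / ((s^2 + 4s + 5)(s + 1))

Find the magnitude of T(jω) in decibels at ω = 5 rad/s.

Substitute s = j5: numerator = 4, denominator = -120 - j80.
|T(j5)| = |4| / |-120 - j80| = 4 / 144.22 ≈ 0.02774.
In decibels: 20·log₁₀(0.02774) ≈ -31.1 dB.

|T(j5)|_dB ≈ -31.1 dB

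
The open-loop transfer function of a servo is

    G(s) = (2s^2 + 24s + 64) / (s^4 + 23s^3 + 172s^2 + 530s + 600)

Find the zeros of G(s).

Set the numerator to zero: 2s^2 + 24s + 64 = 0, i.e. 2·(s^2 + 12s + 32) = 0.
Factoring: (s + 4)(s + 8) = 0.

s = -4, -8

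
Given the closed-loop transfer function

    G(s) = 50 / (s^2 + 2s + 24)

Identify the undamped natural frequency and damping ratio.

ωₙ ≈ 4.899 rad/s, ζ ≈ 0.2041

Compare the denominator to the standard form s^2 + 2ζωₙs + ωₙ².
ωₙ² = 24, so ωₙ = √24 ≈ 4.899 rad/s.
2ζωₙ = 2, so ζ = 2/(2·√24) ≈ 0.2041.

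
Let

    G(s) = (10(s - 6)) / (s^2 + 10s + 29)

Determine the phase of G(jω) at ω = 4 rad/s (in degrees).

At s = j4: numerator = -60 + j40, denominator = 13 + j40.
∠G = ∠num − ∠den = 146.31° − (71.996°) = 74.31°.

∠G(j4) ≈ 74.31°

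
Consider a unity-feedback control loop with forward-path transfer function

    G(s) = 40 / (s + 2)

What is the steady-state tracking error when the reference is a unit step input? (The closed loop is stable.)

e_ss = 0.04762

G(s) has no poles at the origin.
This is a Type 0 system. Kp = lim_{s→0} G(s) = 40/2 = 20.
e_ss = 1/(1 + Kp) = 1/(1 + 20) = 1/21 ≈ 0.04762.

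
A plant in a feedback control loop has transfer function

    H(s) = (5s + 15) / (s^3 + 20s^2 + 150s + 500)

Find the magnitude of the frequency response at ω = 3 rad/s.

Substitute s = j3: numerator = 15 + j15, denominator = 320 + j423.
|H(j3)| = |15 + j15| / |320 + j423| = 21.213 / 530.40 ≈ 0.03999.

|H(j3)| ≈ 0.03999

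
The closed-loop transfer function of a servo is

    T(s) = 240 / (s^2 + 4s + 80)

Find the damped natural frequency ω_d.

ω_d ≈ 8.718 rad/s

Comparing s^2 + 4s + 80 to s^2 + 2ζωₙs + ωₙ²: ωₙ = √80 ≈ 8.944 rad/s and ζ = 4/(2·√80) ≈ 0.2236.
ζωₙ = 4/2 = 2, so ω_d = ωₙ√(1−ζ²) = √(ωₙ² − (ζωₙ)²) = √(80 − 2²) = √76 ≈ 8.718 rad/s.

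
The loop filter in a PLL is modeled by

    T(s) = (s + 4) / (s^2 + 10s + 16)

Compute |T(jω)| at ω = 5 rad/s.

Substitute s = j5: numerator = 4 + j5, denominator = -9 + j50.
|T(j5)| = |4 + j5| / |-9 + j50| = 6.4031 / 50.804 ≈ 0.1260.

|T(j5)| ≈ 0.1260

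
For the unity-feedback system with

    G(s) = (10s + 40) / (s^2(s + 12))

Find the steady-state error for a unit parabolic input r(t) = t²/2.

G(s) has 2 poles at the origin.
This is a Type 2 system. Ka = lim_{s→0} s^2·G(s) = 40/12 = 10/3.
e_ss = 1/Ka = 1/(10/3) = 3/10 ≈ 0.3000.

e_ss = 0.3000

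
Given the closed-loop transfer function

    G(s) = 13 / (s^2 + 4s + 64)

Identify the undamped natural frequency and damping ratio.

Compare the denominator to the standard form s^2 + 2ζωₙs + ωₙ².
ωₙ² = 64, so ωₙ = 8 rad/s.
2ζωₙ = 4, so ζ = 4/(2·8) = 0.25.

ωₙ = 8 rad/s, ζ = 0.25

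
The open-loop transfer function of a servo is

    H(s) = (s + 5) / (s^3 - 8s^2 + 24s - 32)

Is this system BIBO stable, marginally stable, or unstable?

unstable

The denominator s^3 - 8s^2 + 24s - 32 factors as (s - 4)(s^2 - 4s + 8), giving poles at s = 4, 2 + 2j, 2 - 2j.
Since the pole(s) at s = 4, 2 + 2j, 2 - 2j lie in the right half-plane, the system is unstable.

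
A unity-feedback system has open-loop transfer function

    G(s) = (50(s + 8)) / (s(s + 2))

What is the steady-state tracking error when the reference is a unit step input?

G(s) has one pole at the origin.
This is a Type 1 system; for a step input the steady-state error is zero.

e_ss = 0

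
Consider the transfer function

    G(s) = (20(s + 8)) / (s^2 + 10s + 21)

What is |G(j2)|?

|G(j2)| ≈ 6.283

Substitute s = j2: numerator = 160 + j40, denominator = 17 + j20.
|G(j2)| = |160 + j40| / |17 + j20| = 164.92 / 26.249 ≈ 6.283.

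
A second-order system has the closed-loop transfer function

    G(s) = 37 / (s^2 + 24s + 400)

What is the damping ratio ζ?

ζ = 0.6

Compare the denominator to the standard form s^2 + 2ζωₙs + ωₙ².
ωₙ² = 400, so ωₙ = 20 rad/s.
2ζωₙ = 24, so ζ = 24/(2·20) = 0.6.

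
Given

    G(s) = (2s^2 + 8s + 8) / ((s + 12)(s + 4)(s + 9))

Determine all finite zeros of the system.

s = -2, -2

Set the numerator to zero: 2s^2 + 8s + 8 = 0, i.e. 2·(s^2 + 4s + 4) = 0.
Factoring: (s + 2)^2 = 0.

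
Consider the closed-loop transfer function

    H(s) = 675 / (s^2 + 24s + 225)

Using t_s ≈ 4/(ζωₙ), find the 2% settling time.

t_s ≈ 0.3333 s

Comparing s^2 + 24s + 225 to s^2 + 2ζωₙs + ωₙ²: ωₙ = 15 rad/s and ζ = 24/(2·15) = 0.8.
ζωₙ = 24/2 = 12, so t_s ≈ 4/(ζωₙ) = 4/12 ≈ 0.3333 s.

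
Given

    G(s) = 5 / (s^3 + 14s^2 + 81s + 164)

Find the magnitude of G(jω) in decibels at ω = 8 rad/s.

|G(j8)|_dB ≈ -43.5 dB

Substitute s = j8: numerator = 5, denominator = -732 + j136.
|G(j8)| = |5| / |-732 + j136| = 5 / 744.53 ≈ 0.006716.
In decibels: 20·log₁₀(0.006716) ≈ -43.5 dB.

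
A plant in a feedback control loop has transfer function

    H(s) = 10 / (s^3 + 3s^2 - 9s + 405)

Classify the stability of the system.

The denominator s^3 + 3s^2 - 9s + 405 factors as (s^2 - 6s + 45)(s + 9), giving poles at s = 3 + 6j, 3 - 6j, -9.
Since the pole(s) at s = 3 ± 6j lie in the right half-plane, the system is unstable.

unstable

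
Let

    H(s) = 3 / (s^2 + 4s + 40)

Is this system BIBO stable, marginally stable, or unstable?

stable

The denominator s^2 + 4s + 40 factors as (s^2 + 4s + 40), giving poles at s = -2 + 6j, -2 - 6j.
Since all poles lie strictly in the left half-plane, the system is stable.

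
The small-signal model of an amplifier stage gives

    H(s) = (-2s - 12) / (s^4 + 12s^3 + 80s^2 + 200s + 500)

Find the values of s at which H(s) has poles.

The poles are the roots of the denominator s^4 + 12s^3 + 80s^2 + 200s + 500 = 0.
No real roots exist; factor into two real quadratics: (s^2 + 2s + 10)(s^2 + 10s + 50) = 0.
Each quadratic gives a conjugate pair via the quadratic formula.

s = -1 ± 3j, -5 ± 5j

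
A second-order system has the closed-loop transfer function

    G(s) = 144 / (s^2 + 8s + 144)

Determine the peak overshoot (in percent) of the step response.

%OS ≈ 32.9%

Comparing s^2 + 8s + 144 to s^2 + 2ζωₙs + ωₙ²: ωₙ = 12 rad/s and ζ = 8/(2·12) ≈ 0.3333.
%OS = 100·exp(−πζ/√(1−ζ²)) = 100·exp(−π·0.3333/√(1−0.3333²)) ≈ 32.9%.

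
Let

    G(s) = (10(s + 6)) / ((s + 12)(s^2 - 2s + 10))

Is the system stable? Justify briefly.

unstable

The poles can be read from the denominator factors: s = -12, 1 ± 3j.
Since the pole(s) at s = 1 ± 3j lie in the right half-plane, the system is unstable.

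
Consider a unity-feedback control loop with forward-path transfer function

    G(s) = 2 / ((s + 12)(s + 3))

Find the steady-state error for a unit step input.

e_ss = 0.9474

G(s) has no poles at the origin.
This is a Type 0 system. Kp = lim_{s→0} G(s) = 2/36 = 1/18.
e_ss = 1/(1 + Kp) = 1/(1 + 1/18) = 18/19 ≈ 0.9474.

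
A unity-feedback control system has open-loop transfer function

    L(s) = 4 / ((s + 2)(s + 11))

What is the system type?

The denominator has no factor of s at the origin — no free integrator — so this is a Type 0 system.

Type 0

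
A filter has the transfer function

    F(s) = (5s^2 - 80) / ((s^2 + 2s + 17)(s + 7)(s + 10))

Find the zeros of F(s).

Set the numerator to zero: 5s^2 - 80 = 0, i.e. 5·(s^2 - 16) = 0.
Factoring: (s + 4)(s - 4) = 0.

s = -4, 4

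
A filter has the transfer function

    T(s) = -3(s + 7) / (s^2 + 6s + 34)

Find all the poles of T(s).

s = -3 + 5j, -3 - 5j

The poles are the roots of the denominator s^2 + 6s + 34 = 0.
Using the quadratic formula: s = (-6 ± √(-100))/2 = -3 ± 5j.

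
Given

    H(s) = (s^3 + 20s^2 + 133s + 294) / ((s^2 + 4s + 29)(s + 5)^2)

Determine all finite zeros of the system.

Set the numerator to zero: s^3 + 20s^2 + 133s + 294 = 0.
Factoring: (s + 6)(s + 7)^2 = 0.

s = -6, -7, -7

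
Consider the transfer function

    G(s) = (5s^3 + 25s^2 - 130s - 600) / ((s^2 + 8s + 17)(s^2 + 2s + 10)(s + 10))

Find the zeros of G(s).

s = -6, -4, 5

Set the numerator to zero: 5s^3 + 25s^2 - 130s - 600 = 0, i.e. 5·(s^3 + 5s^2 - 26s - 120) = 0.
Factoring: (s + 6)(s + 4)(s - 5) = 0.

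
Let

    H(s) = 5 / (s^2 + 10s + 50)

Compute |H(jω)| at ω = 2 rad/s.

|H(j2)| ≈ 0.09968

Substitute s = j2: numerator = 5, denominator = 46 + j20.
|H(j2)| = |5| / |46 + j20| = 5 / 50.160 ≈ 0.09968.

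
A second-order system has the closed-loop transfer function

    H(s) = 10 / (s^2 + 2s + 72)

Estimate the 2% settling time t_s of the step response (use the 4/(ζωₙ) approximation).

t_s ≈ 4 s

Comparing s^2 + 2s + 72 to s^2 + 2ζωₙs + ωₙ²: ωₙ = √72 ≈ 8.485 rad/s and ζ = 2/(2·√72) ≈ 0.1179.
ζωₙ = 2/2 = 1, so t_s ≈ 4/(ζωₙ) = 4/1 = 4 s.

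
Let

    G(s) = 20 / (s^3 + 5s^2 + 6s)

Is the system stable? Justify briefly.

The denominator s^3 + 5s^2 + 6s factors as s(s + 2)(s + 3), giving poles at s = 0, -2, -3.
Since the simple pole(s) at s = 0 lie on the jω-axis with none in the right half-plane, the system is marginally stable.

marginally stable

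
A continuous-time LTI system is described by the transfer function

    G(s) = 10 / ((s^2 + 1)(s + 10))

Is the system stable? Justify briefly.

marginally stable

The poles can be read from the denominator factors: s = ±j, -10.
Since the simple pole(s) at s = j, -j lie on the jω-axis with none in the right half-plane, the system is marginally stable.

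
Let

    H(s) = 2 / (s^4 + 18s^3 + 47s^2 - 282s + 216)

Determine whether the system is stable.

unstable

The denominator s^4 + 18s^3 + 47s^2 - 282s + 216 factors as (s - 1)(s - 2)(s + 9)(s + 12), giving poles at s = 1, 2, -9, -12.
Since the pole(s) at s = 1, 2 lie in the right half-plane, the system is unstable.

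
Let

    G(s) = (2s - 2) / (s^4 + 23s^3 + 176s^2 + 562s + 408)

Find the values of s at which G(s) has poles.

s = -1, -5 + 3j, -5 - 3j, -12

The poles are the roots of the denominator s^4 + 23s^3 + 176s^2 + 562s + 408 = 0.
Trying s = -1: the polynomial evaluates to 0, so (s + 1) is a factor.
Dividing out leaves s^3 + 22s^2 + 154s + 408 = 0.
This factors further as (s^2 + 10s + 34)(s + 12) = 0.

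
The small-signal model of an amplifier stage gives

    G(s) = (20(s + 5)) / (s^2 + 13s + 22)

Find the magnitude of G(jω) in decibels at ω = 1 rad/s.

|G(j1)|_dB ≈ 12.3 dB

Substitute s = j1: numerator = 100 + j20, denominator = 21 + j13.
|G(j1)| = |100 + j20| / |21 + j13| = 101.98 / 24.698 ≈ 4.129.
In decibels: 20·log₁₀(4.129) ≈ 12.3 dB.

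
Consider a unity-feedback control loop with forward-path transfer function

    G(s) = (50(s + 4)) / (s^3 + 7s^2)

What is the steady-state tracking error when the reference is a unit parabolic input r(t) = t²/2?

G(s) has 2 poles at the origin.
This is a Type 2 system. Ka = lim_{s→0} s^2·G(s) = 200/7.
e_ss = 1/Ka = 1/(200/7) = 7/200 ≈ 0.03500.

e_ss = 0.03500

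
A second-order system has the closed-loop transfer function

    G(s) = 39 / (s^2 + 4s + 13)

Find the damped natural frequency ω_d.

ω_d = 3 rad/s

Comparing s^2 + 4s + 13 to s^2 + 2ζωₙs + ωₙ²: ωₙ = √13 ≈ 3.606 rad/s and ζ = 4/(2·√13) ≈ 0.5547.
ζωₙ = 4/2 = 2, so ω_d = ωₙ√(1−ζ²) = √(ωₙ² − (ζωₙ)²) = √(13 − 2²) = √9 = 3 rad/s.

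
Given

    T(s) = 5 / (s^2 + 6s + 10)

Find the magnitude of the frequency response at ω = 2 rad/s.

Substitute s = j2: numerator = 5, denominator = 6 + j12.
|T(j2)| = |5| / |6 + j12| = 5 / 13.416 ≈ 0.3727.

|T(j2)| ≈ 0.3727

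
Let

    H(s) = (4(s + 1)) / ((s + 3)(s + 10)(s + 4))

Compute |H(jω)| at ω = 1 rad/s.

|H(j1)| ≈ 0.04317

Substitute s = j1: numerator = 4 + j4, denominator = 103 + j81.
|H(j1)| = |4 + j4| / |103 + j81| = 5.6569 / 131.03 ≈ 0.04317.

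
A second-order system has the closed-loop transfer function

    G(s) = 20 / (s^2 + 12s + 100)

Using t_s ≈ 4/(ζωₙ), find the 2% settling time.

t_s ≈ 0.6667 s

Comparing s^2 + 12s + 100 to s^2 + 2ζωₙs + ωₙ²: ωₙ = 10 rad/s and ζ = 12/(2·10) = 0.6.
ζωₙ = 12/2 = 6, so t_s ≈ 4/(ζωₙ) = 4/6 ≈ 0.6667 s.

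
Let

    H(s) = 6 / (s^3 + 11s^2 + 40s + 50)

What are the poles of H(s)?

s = -3 ± j, -5

The poles are the roots of the denominator s^3 + 11s^2 + 40s + 50 = 0.
Trying s = -5: the polynomial evaluates to 0, so (s + 5) is a factor.
Dividing out leaves s^2 + 6s + 10 = 0.
The quadratic formula then gives s = -3 ± 1j.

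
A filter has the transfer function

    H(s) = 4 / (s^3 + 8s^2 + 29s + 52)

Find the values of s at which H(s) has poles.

The poles are the roots of the denominator s^3 + 8s^2 + 29s + 52 = 0.
Trying s = -4: the polynomial evaluates to 0, so (s + 4) is a factor.
Dividing out leaves s^2 + 4s + 13 = 0.
The quadratic formula then gives s = -2 ± 3j.

s = -2 + 3j, -2 - 3j, -4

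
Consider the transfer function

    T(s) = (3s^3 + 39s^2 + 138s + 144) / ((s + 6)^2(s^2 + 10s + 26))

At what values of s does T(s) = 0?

Set the numerator to zero: 3s^3 + 39s^2 + 138s + 144 = 0, i.e. 3·(s^3 + 13s^2 + 46s + 48) = 0.
Factoring: (s + 8)(s + 2)(s + 3) = 0.

s = -8, -2, -3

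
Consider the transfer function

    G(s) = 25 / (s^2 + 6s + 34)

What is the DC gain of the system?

Set s = 0: G(0) = (25) / (34) = 25/34.

G(0) = 25/34 ≈ 0.7353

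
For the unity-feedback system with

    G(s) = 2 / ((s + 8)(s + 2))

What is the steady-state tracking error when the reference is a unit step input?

e_ss = 0.8889

G(s) has no poles at the origin.
This is a Type 0 system. Kp = lim_{s→0} G(s) = 2/16 = 1/8.
e_ss = 1/(1 + Kp) = 1/(1 + 1/8) = 8/9 ≈ 0.8889.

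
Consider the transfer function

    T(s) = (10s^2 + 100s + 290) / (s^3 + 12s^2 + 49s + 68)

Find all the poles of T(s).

s = -4 + j, -4 - j, -4

The poles are the roots of the denominator s^3 + 12s^2 + 49s + 68 = 0.
Trying s = -4: the polynomial evaluates to 0, so (s + 4) is a factor.
Dividing out leaves s^2 + 8s + 17 = 0.
The quadratic formula then gives s = -4 ± 1j.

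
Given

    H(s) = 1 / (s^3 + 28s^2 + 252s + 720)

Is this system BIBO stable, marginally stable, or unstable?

The denominator s^3 + 28s^2 + 252s + 720 factors as (s + 6)(s + 10)(s + 12), giving poles at s = -6, -10, -12.
Since all poles lie strictly in the left half-plane, the system is stable.

stable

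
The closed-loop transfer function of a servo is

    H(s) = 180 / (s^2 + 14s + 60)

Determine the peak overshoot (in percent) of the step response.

%OS ≈ 0.132%

Comparing s^2 + 14s + 60 to s^2 + 2ζωₙs + ωₙ²: ωₙ = √60 ≈ 7.746 rad/s and ζ = 14/(2·√60) ≈ 0.9037.
%OS = 100·exp(−πζ/√(1−ζ²)) = 100·exp(−π·0.9037/√(1−0.9037²)) ≈ 0.132%.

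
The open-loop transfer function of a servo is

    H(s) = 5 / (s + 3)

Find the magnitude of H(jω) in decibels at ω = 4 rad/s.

Substitute s = j4: numerator = 5, denominator = 3 + j4.
|H(j4)| = |5| / |3 + j4| = 5 / 5 = 1.
In decibels: 20·log₁₀(1) ≈ 0 dB.

|H(j4)|_dB ≈ 0 dB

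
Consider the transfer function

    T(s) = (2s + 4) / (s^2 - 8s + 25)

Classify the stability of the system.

The denominator s^2 - 8s + 25 factors as (s^2 - 8s + 25), giving poles at s = 4 ± 3j.
Since the pole(s) at s = 4 + 3j, 4 - 3j lie in the right half-plane, the system is unstable.

unstable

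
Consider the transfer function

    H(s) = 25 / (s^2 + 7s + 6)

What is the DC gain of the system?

H(0) = 25/6 ≈ 4.167

Set s = 0: H(0) = (25) / (6) = 25/6.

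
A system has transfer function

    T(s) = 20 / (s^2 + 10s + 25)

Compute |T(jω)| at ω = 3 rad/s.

|T(j3)| ≈ 0.5882

Substitute s = j3: numerator = 20, denominator = 16 + j30.
|T(j3)| = |20| / |16 + j30| = 20 / 34 ≈ 0.5882.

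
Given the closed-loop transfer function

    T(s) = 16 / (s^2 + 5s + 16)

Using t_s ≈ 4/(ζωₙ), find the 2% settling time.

t_s ≈ 1.600 s

Comparing s^2 + 5s + 16 to s^2 + 2ζωₙs + ωₙ²: ωₙ = 4 rad/s and ζ = 5/(2·4) = 0.625.
ζωₙ = 5/2 = 2.5, so t_s ≈ 4/(ζωₙ) = 4/2.5 = 1.600 s.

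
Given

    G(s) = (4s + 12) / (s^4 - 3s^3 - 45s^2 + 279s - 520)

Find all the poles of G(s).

The poles are the roots of the denominator s^4 - 3s^3 - 45s^2 + 279s - 520 = 0.
Trying s = 5: the polynomial evaluates to 0, so (s - 5) is a factor.
Dividing out leaves s^3 + 2s^2 - 35s + 104 = 0.
This factors further as (s^2 - 6s + 13)(s + 8) = 0.

s = 3 + 2j, 3 - 2j, 5, -8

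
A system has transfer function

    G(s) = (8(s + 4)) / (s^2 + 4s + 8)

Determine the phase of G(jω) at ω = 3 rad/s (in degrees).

∠G(j3) ≈ -57.89°

At s = j3: numerator = 32 + j24, denominator = -1 + j12.
∠G = ∠num − ∠den = 36.870° − (94.764°) = -57.89°.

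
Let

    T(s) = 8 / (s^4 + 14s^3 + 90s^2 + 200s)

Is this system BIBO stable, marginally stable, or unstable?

marginally stable

The denominator s^4 + 14s^3 + 90s^2 + 200s factors as s(s^2 + 10s + 50)(s + 4), giving poles at s = 0, -5 + 5j, -5 - 5j, -4.
Since the simple pole(s) at s = 0 lie on the jω-axis with none in the right half-plane, the system is marginally stable.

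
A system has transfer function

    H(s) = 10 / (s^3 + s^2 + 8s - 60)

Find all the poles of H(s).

The poles are the roots of the denominator s^3 + s^2 + 8s - 60 = 0.
Trying s = 3: the polynomial evaluates to 0, so (s - 3) is a factor.
Dividing out leaves s^2 + 4s + 20 = 0.
The quadratic formula then gives s = -2 ± 4j.

s = -2 ± 4j, 3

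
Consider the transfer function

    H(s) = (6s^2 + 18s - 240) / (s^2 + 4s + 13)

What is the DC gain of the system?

H(0) = -240/13 ≈ -18.46

Set s = 0: H(0) = (-240) / (13) = -240/13.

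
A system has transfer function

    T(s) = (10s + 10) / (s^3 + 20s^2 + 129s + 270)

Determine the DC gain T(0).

Set s = 0: T(0) = (10) / (270) = 1/27.

T(0) = 1/27 ≈ 0.03704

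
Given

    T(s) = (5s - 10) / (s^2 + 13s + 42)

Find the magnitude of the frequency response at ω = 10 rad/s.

Substitute s = j10: numerator = -10 + j50, denominator = -58 + j130.
|T(j10)| = |-10 + j50| / |-58 + j130| = 50.990 / 142.35 ≈ 0.3582.

|T(j10)| ≈ 0.3582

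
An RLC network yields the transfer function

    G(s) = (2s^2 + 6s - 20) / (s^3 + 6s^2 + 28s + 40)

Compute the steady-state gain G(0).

Set s = 0: G(0) = (-20) / (40) = -1/2.

G(0) = -1/2 ≈ -0.5000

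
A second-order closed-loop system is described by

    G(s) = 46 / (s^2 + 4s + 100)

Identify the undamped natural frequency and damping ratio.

Compare the denominator to the standard form s^2 + 2ζωₙs + ωₙ².
ωₙ² = 100, so ωₙ = 10 rad/s.
2ζωₙ = 4, so ζ = 4/(2·10) = 0.2.

ωₙ = 10 rad/s, ζ = 0.2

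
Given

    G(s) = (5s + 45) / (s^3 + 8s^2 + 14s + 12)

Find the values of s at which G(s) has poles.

The poles are the roots of the denominator s^3 + 8s^2 + 14s + 12 = 0.
Trying s = -6: the polynomial evaluates to 0, so (s + 6) is a factor.
Dividing out leaves s^2 + 2s + 2 = 0.
The quadratic formula then gives s = -1 ± 1j.

s = -1 ± j, -6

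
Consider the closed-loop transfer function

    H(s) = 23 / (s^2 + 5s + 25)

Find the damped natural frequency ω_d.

Comparing s^2 + 5s + 25 to s^2 + 2ζωₙs + ωₙ²: ωₙ = 5 rad/s and ζ = 5/(2·5) = 0.5.
ζωₙ = 5/2 = 2.5, so ω_d = ωₙ√(1−ζ²) = √(ωₙ² − (ζωₙ)²) = √(25 − 2.5²) = √18.75 ≈ 4.330 rad/s.

ω_d ≈ 4.330 rad/s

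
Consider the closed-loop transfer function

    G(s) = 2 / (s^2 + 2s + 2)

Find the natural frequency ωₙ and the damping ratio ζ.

ωₙ ≈ 1.414 rad/s, ζ ≈ 0.7071

Compare the denominator to the standard form s^2 + 2ζωₙs + ωₙ².
ωₙ² = 2, so ωₙ = √2 ≈ 1.414 rad/s.
2ζωₙ = 2, so ζ = 2/(2·√2) ≈ 0.7071.
With ζ = 0.7071 the response is underdamped.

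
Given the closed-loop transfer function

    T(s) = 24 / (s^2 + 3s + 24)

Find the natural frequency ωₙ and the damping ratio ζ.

Compare the denominator to the standard form s^2 + 2ζωₙs + ωₙ².
ωₙ² = 24, so ωₙ = √24 ≈ 4.899 rad/s.
2ζωₙ = 3, so ζ = 3/(2·√24) ≈ 0.3062.
With ζ = 0.3062 the response is underdamped.

ωₙ ≈ 4.899 rad/s, ζ ≈ 0.3062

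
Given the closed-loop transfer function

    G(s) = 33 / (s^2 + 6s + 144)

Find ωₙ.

ωₙ = 12 rad/s

Compare the denominator to the standard form s^2 + 2ζωₙs + ωₙ².
ωₙ² = 144, so ωₙ = 12 rad/s.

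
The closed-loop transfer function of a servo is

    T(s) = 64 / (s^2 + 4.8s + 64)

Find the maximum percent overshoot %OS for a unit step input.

Comparing s^2 + 4.8s + 64 to s^2 + 2ζωₙs + ωₙ²: ωₙ = 8 rad/s and ζ = 4.8/(2·8) = 0.3.
%OS = 100·exp(−πζ/√(1−ζ²)) = 100·exp(−π·0.3/√(1−0.3²)) ≈ 37.2%.

%OS ≈ 37.2%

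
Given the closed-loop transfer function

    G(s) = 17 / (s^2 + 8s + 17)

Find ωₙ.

Compare the denominator to the standard form s^2 + 2ζωₙs + ωₙ².
ωₙ² = 17, so ωₙ = √17 ≈ 4.123 rad/s.

ωₙ ≈ 4.123 rad/s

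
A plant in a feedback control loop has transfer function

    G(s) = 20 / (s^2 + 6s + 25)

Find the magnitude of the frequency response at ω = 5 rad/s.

Substitute s = j5: numerator = 20, denominator = j30.
|G(j5)| = |20| / |j30| = 20 / 30 ≈ 0.6667.

|G(j5)| ≈ 0.6667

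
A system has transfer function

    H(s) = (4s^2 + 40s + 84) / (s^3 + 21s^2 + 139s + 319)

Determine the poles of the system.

The poles are the roots of the denominator s^3 + 21s^2 + 139s + 319 = 0.
Trying s = -11: the polynomial evaluates to 0, so (s + 11) is a factor.
Dividing out leaves s^2 + 10s + 29 = 0.
The quadratic formula then gives s = -5 ± 2j.

s = -11, -5 + 2j, -5 - 2j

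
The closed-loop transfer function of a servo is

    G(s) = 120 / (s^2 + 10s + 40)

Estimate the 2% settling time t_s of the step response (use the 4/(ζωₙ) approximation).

t_s ≈ 0.8000 s

Comparing s^2 + 10s + 40 to s^2 + 2ζωₙs + ωₙ²: ωₙ = √40 ≈ 6.325 rad/s and ζ = 10/(2·√40) ≈ 0.7906.
ζωₙ = 10/2 = 5, so t_s ≈ 4/(ζωₙ) = 4/5 = 0.8000 s.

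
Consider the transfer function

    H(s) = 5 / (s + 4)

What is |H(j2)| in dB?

Substitute s = j2: numerator = 5, denominator = 4 + j2.
|H(j2)| = |5| / |4 + j2| = 5 / 4.4721 ≈ 1.118.
In decibels: 20·log₁₀(1.118) ≈ 0.969 dB.

|H(j2)|_dB ≈ 0.969 dB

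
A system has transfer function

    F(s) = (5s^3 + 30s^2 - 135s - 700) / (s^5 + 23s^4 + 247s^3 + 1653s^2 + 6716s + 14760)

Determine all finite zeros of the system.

Set the numerator to zero: 5s^3 + 30s^2 - 135s - 700 = 0, i.e. 5·(s^3 + 6s^2 - 27s - 140) = 0.
Factoring: (s + 7)(s + 4)(s - 5) = 0.

s = -7, -4, 5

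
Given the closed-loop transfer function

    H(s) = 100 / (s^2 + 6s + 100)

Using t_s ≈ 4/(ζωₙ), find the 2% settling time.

t_s ≈ 1.333 s

Comparing s^2 + 6s + 100 to s^2 + 2ζωₙs + ωₙ²: ωₙ = 10 rad/s and ζ = 6/(2·10) = 0.3.
ζωₙ = 6/2 = 3, so t_s ≈ 4/(ζωₙ) = 4/3 ≈ 1.333 s.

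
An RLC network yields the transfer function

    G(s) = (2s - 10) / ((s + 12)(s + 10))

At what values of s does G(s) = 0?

Set the numerator to zero: 2s - 10 = 0, i.e. 2·(s - 5) = 0.
So s = 5.

s = 5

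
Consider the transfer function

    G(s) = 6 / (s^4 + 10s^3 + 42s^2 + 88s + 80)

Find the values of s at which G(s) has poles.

s = -3 + j, -3 - j, -2 + 2j, -2 - 2j

The poles are the roots of the denominator s^4 + 10s^3 + 42s^2 + 88s + 80 = 0.
No real roots exist; factor into two real quadratics: (s^2 + 6s + 10)(s^2 + 4s + 8) = 0.
Each quadratic gives a conjugate pair via the quadratic formula.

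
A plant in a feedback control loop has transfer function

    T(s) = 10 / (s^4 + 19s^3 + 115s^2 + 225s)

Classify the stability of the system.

marginally stable

The denominator s^4 + 19s^3 + 115s^2 + 225s factors as s(s + 5)^2(s + 9), giving poles at s = 0, -5, -5, -9.
Since the simple pole(s) at s = 0 lie on the jω-axis with none in the right half-plane, the system is marginally stable.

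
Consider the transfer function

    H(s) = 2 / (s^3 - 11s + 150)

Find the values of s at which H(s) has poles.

s = 3 ± 4j, -6

The poles are the roots of the denominator s^3 - 11s + 150 = 0.
Trying s = -6: the polynomial evaluates to 0, so (s + 6) is a factor.
Dividing out leaves s^2 - 6s + 25 = 0.
The quadratic formula then gives s = 3 ± 4j.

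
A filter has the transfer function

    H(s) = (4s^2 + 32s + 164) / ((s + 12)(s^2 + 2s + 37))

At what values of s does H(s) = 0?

s = -4 + 5j, -4 - 5j

Set the numerator to zero: 4s^2 + 32s + 164 = 0, i.e. 4·(s^2 + 8s + 41) = 0.
Factoring: (s^2 + 8s + 41) = 0.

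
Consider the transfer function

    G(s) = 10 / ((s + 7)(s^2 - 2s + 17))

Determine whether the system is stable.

unstable

The poles can be read from the denominator factors: s = -7, 1 ± 4j.
Since the pole(s) at s = 1 + 4j, 1 - 4j lie in the right half-plane, the system is unstable.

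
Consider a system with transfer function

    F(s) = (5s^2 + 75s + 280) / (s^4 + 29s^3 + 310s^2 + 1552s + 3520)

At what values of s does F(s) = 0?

s = -7, -8

Set the numerator to zero: 5s^2 + 75s + 280 = 0, i.e. 5·(s^2 + 15s + 56) = 0.
Factoring: (s + 7)(s + 8) = 0.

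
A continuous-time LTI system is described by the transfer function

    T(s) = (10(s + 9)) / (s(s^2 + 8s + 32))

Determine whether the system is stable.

The poles can be read from the denominator factors: s = 0, -4 ± 4j.
Since the simple pole(s) at s = 0 lie on the jω-axis with none in the right half-plane, the system is marginally stable.

marginally stable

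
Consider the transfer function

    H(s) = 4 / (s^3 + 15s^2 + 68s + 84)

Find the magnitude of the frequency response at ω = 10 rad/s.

Substitute s = j10: numerator = 4, denominator = -1416 - j320.
|H(j10)| = |4| / |-1416 - j320| = 4 / 1451.7 ≈ 0.002755.

|H(j10)| ≈ 0.002755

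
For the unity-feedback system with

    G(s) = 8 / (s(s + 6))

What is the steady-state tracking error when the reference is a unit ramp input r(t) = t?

G(s) has one pole at the origin.
This is a Type 1 system. Kv = lim_{s→0} s·G(s) = 8/6 = 4/3.
e_ss = 1/Kv = 1/(4/3) = 3/4 ≈ 0.7500.

e_ss = 0.7500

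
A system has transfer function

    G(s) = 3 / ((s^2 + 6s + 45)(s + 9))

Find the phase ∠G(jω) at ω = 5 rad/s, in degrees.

∠G(j5) ≈ -85.36°

At s = j5: numerator = 3, denominator = 30 + j370.
∠G = ∠num − ∠den = 0° − (85.365°) = -85.36°.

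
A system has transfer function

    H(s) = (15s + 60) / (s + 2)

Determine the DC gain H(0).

Set s = 0: H(0) = (60) / (2) = 30.

H(0) = 30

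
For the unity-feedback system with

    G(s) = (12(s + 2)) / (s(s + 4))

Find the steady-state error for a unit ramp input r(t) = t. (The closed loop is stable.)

G(s) has one pole at the origin.
This is a Type 1 system. Kv = lim_{s→0} s·G(s) = 24/4 = 6.
e_ss = 1/Kv = 1/(6) = 1/6 ≈ 0.1667.

e_ss = 0.1667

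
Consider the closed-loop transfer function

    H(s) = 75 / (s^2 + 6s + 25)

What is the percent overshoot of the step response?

Comparing s^2 + 6s + 25 to s^2 + 2ζωₙs + ωₙ²: ωₙ = 5 rad/s and ζ = 6/(2·5) = 0.6.
%OS = 100·exp(−πζ/√(1−ζ²)) = 100·exp(−π·0.6/√(1−0.6²)) ≈ 9.48%.

%OS ≈ 9.48%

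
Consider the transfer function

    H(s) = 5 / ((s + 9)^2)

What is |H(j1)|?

|H(j1)| ≈ 0.06098

Substitute s = j1: numerator = 5, denominator = 80 + j18.
|H(j1)| = |5| / |80 + j18| = 5 / 82 ≈ 0.06098.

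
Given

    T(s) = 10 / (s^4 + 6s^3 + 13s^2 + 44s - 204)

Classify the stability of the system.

The denominator s^4 + 6s^3 + 13s^2 + 44s - 204 factors as (s + 6)(s - 2)(s^2 + 2s + 17), giving poles at s = -6, 2, -1 + 4j, -1 - 4j.
Since the pole(s) at s = 2 lie in the right half-plane, the system is unstable.

unstable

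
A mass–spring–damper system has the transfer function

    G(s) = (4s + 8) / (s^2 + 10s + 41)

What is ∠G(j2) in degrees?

∠G(j2) ≈ 16.61°

At s = j2: numerator = 8 + j8, denominator = 37 + j20.
∠G = ∠num − ∠den = 45° − (28.393°) = 16.61°.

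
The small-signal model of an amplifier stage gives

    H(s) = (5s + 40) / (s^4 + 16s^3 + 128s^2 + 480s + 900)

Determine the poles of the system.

s = -5 ± 5j, -3 ± 3j

The poles are the roots of the denominator s^4 + 16s^3 + 128s^2 + 480s + 900 = 0.
No real roots exist; factor into two real quadratics: (s^2 + 10s + 50)(s^2 + 6s + 18) = 0.
Each quadratic gives a conjugate pair via the quadratic formula.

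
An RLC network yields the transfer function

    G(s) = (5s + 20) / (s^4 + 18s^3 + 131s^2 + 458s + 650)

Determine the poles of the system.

s = -4 + 3j, -4 - 3j, -5 + j, -5 - j

The poles are the roots of the denominator s^4 + 18s^3 + 131s^2 + 458s + 650 = 0.
No real roots exist; factor into two real quadratics: (s^2 + 8s + 25)(s^2 + 10s + 26) = 0.
Each quadratic gives a conjugate pair via the quadratic formula.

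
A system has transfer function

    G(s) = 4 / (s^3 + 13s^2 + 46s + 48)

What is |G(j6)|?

Substitute s = j6: numerator = 4, denominator = -420 + j60.
|G(j6)| = |4| / |-420 + j60| = 4 / 424.26 ≈ 0.009428.

|G(j6)| ≈ 0.009428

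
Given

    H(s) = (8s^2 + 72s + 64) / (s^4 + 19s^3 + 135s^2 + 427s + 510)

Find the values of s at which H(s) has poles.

The poles are the roots of the denominator s^4 + 19s^3 + 135s^2 + 427s + 510 = 0.
Trying s = -5: the polynomial evaluates to 0, so (s + 5) is a factor.
Dividing out leaves s^3 + 14s^2 + 65s + 102 = 0.
This factors further as (s^2 + 8s + 17)(s + 6) = 0.

s = -4 + j, -4 - j, -5, -6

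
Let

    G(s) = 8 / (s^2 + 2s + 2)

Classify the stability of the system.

stable

The poles can be read from the denominator factors: s = -1 + j, -1 - j.
Since all poles lie strictly in the left half-plane, the system is stable.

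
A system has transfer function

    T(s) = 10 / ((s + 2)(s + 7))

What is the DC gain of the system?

At s = 0 each factor (s + a) contributes a and each (s^2 + bs + c) contributes c.
T(0) = 10·1 / ((2) · (7)) = 10/14 = 5/7.

T(0) = 5/7 ≈ 0.7143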